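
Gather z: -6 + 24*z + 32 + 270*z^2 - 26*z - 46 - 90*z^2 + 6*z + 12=180*z^2 + 4*z - 8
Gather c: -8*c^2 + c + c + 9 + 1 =-8*c^2 + 2*c + 10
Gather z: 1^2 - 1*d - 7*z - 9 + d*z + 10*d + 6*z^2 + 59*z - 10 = 9*d + 6*z^2 + z*(d + 52) - 18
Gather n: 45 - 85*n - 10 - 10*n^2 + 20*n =-10*n^2 - 65*n + 35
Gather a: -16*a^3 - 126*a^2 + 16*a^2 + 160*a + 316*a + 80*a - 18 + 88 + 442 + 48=-16*a^3 - 110*a^2 + 556*a + 560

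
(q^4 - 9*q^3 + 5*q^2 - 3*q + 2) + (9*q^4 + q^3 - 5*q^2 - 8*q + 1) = 10*q^4 - 8*q^3 - 11*q + 3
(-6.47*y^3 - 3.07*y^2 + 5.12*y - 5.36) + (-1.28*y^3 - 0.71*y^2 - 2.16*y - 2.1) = -7.75*y^3 - 3.78*y^2 + 2.96*y - 7.46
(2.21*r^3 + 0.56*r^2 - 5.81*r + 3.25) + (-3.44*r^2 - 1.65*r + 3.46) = 2.21*r^3 - 2.88*r^2 - 7.46*r + 6.71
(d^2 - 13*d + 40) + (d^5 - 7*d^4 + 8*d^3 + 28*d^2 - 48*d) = d^5 - 7*d^4 + 8*d^3 + 29*d^2 - 61*d + 40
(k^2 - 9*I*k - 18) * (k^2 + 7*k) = k^4 + 7*k^3 - 9*I*k^3 - 18*k^2 - 63*I*k^2 - 126*k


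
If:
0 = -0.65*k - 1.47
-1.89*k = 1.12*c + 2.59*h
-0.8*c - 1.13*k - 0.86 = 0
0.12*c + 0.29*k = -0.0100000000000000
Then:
No Solution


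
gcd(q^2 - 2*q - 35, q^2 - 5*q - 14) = q - 7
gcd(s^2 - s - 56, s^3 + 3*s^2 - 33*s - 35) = s + 7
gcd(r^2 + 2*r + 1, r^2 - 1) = r + 1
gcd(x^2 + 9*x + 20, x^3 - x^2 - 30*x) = x + 5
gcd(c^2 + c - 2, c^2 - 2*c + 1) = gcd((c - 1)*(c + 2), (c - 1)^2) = c - 1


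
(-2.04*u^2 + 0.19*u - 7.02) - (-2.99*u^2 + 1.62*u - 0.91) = 0.95*u^2 - 1.43*u - 6.11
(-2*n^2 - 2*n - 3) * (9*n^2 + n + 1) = -18*n^4 - 20*n^3 - 31*n^2 - 5*n - 3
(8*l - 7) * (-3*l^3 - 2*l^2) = -24*l^4 + 5*l^3 + 14*l^2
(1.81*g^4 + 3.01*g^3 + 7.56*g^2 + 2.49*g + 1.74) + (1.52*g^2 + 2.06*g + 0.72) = 1.81*g^4 + 3.01*g^3 + 9.08*g^2 + 4.55*g + 2.46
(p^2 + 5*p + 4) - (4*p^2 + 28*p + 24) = -3*p^2 - 23*p - 20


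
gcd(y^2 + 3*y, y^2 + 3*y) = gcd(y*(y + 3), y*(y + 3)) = y^2 + 3*y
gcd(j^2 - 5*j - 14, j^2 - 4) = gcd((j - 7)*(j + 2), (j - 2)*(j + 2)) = j + 2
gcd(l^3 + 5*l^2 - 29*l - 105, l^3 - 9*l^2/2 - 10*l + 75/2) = l^2 - 2*l - 15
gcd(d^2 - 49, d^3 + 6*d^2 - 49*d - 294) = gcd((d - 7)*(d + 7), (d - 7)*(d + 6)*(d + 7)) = d^2 - 49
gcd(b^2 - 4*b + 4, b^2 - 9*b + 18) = 1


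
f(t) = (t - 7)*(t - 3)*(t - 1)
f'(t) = (t - 7)*(t - 3) + (t - 7)*(t - 1) + (t - 3)*(t - 1) = 3*t^2 - 22*t + 31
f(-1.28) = -80.80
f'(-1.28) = 64.08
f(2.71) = 2.13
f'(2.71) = -6.59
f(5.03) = -16.12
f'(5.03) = -3.76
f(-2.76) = -211.38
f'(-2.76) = 114.57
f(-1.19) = -75.15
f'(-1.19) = 61.43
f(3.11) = -0.90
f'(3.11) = -8.40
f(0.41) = -10.07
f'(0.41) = 22.48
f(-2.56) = -189.23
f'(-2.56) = 106.98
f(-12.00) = -3705.00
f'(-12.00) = 727.00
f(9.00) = 96.00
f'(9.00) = 76.00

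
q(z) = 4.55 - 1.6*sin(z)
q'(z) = -1.6*cos(z)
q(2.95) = 4.25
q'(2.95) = 1.57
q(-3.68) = 3.73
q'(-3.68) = 1.37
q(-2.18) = 5.86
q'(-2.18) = 0.92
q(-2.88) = 4.96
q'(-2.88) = 1.55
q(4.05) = 5.81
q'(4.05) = 0.98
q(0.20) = 4.23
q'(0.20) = -1.57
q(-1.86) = 6.08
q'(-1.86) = 0.46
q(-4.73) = 2.95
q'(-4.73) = -0.03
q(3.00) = 4.32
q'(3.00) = 1.58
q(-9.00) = 5.21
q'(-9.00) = 1.46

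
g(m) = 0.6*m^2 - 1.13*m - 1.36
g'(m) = 1.2*m - 1.13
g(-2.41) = 4.85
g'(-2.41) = -4.02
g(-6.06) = 27.52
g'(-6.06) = -8.40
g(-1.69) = 2.26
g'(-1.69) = -3.16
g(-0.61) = -0.45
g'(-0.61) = -1.86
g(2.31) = -0.77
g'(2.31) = 1.64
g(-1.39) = 1.37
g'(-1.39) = -2.80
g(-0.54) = -0.57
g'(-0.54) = -1.78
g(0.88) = -1.89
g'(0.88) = -0.07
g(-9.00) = 57.41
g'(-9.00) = -11.93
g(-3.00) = 7.43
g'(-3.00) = -4.73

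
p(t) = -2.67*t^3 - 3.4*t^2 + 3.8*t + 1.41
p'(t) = -8.01*t^2 - 6.8*t + 3.8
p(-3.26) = 45.39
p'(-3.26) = -59.16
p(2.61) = -59.30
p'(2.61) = -68.51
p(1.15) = -2.78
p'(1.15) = -14.61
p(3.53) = -144.99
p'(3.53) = -120.02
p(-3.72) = 77.67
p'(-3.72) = -81.75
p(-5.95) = 420.85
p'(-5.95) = -239.31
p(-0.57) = -1.37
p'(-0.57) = 5.07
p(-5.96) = 423.25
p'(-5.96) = -240.20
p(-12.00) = 4079.97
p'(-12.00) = -1068.04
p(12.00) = -5056.35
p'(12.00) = -1231.24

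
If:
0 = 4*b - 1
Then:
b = 1/4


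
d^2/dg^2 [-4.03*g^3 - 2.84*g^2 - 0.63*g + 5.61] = -24.18*g - 5.68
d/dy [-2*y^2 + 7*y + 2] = 7 - 4*y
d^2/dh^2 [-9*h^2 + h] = -18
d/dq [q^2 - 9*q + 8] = 2*q - 9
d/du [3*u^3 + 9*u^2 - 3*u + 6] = 9*u^2 + 18*u - 3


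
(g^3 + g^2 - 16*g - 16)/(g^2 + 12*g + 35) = (g^3 + g^2 - 16*g - 16)/(g^2 + 12*g + 35)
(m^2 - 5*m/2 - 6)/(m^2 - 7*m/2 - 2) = (2*m + 3)/(2*m + 1)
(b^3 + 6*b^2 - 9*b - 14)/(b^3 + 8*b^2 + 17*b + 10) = (b^2 + 5*b - 14)/(b^2 + 7*b + 10)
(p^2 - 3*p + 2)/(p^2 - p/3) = 3*(p^2 - 3*p + 2)/(p*(3*p - 1))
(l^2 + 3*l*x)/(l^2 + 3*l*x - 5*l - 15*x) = l/(l - 5)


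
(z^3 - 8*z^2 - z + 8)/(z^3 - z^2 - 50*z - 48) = (z - 1)/(z + 6)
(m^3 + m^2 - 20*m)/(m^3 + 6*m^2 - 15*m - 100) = m/(m + 5)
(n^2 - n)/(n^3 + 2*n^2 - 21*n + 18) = n/(n^2 + 3*n - 18)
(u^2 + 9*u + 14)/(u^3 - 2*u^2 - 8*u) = (u + 7)/(u*(u - 4))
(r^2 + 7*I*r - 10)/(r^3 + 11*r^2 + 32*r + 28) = (r^2 + 7*I*r - 10)/(r^3 + 11*r^2 + 32*r + 28)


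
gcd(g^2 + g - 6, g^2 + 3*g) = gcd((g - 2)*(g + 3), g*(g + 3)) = g + 3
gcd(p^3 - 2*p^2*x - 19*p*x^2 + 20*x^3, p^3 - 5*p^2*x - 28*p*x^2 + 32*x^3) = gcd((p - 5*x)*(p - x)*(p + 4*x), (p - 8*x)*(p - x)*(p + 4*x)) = -p^2 - 3*p*x + 4*x^2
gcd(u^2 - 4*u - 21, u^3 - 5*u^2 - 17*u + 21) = u^2 - 4*u - 21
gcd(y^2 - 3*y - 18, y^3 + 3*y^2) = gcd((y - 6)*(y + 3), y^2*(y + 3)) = y + 3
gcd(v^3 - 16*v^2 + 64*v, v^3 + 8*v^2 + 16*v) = v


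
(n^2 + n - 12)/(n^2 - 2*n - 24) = (n - 3)/(n - 6)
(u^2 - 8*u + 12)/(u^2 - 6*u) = (u - 2)/u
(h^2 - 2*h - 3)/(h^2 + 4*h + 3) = (h - 3)/(h + 3)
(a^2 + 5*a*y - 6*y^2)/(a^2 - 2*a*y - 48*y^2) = (-a + y)/(-a + 8*y)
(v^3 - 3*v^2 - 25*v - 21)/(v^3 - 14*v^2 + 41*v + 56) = (v + 3)/(v - 8)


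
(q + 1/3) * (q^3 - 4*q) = q^4 + q^3/3 - 4*q^2 - 4*q/3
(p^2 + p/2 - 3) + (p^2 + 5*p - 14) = 2*p^2 + 11*p/2 - 17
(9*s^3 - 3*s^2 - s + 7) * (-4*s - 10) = -36*s^4 - 78*s^3 + 34*s^2 - 18*s - 70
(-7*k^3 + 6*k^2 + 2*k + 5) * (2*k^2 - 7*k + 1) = -14*k^5 + 61*k^4 - 45*k^3 + 2*k^2 - 33*k + 5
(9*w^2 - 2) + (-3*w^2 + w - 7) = 6*w^2 + w - 9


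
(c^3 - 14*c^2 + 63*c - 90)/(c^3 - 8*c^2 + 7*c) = (c^3 - 14*c^2 + 63*c - 90)/(c*(c^2 - 8*c + 7))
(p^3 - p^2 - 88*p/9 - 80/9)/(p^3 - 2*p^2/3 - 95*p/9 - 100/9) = (3*p + 4)/(3*p + 5)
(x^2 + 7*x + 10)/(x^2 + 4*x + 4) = (x + 5)/(x + 2)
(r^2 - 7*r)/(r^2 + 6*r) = (r - 7)/(r + 6)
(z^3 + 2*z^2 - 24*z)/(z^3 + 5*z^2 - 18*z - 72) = z/(z + 3)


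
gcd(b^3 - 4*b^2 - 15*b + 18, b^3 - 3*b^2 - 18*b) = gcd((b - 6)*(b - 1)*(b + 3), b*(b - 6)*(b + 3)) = b^2 - 3*b - 18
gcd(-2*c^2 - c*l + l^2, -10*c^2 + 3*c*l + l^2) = 2*c - l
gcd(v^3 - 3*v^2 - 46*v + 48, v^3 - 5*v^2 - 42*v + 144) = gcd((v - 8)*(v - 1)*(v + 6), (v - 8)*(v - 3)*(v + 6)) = v^2 - 2*v - 48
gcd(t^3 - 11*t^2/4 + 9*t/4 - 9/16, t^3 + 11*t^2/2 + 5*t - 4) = t - 1/2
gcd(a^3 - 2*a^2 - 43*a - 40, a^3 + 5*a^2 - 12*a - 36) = 1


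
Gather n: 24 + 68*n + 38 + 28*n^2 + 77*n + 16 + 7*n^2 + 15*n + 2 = 35*n^2 + 160*n + 80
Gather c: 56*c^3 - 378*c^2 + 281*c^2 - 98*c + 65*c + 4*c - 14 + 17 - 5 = 56*c^3 - 97*c^2 - 29*c - 2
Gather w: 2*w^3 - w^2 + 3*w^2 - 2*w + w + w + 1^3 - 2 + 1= 2*w^3 + 2*w^2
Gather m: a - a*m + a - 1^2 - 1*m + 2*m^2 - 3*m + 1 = 2*a + 2*m^2 + m*(-a - 4)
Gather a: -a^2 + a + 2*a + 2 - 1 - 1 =-a^2 + 3*a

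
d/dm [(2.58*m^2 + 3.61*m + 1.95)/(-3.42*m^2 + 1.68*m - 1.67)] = (16.6806*m^2 + 4.7208*m - 9.3047)/(11.6964*m^4 - 11.4912*m^3 + 14.2452*m^2 - 5.6112*m + 2.7889)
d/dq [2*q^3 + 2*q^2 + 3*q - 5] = 6*q^2 + 4*q + 3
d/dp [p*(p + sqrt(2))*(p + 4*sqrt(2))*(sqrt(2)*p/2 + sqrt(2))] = 2*sqrt(2)*p^3 + 3*sqrt(2)*p^2 + 15*p^2 + 8*sqrt(2)*p + 20*p + 8*sqrt(2)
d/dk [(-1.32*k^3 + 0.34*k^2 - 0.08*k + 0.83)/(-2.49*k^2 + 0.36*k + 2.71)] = (3.2868*k^4 - 0.9504*k^3 - 10.8084*k^2 + 5.9762*k - 0.5156)/(6.2001*k^4 - 1.7928*k^3 - 13.3662*k^2 + 1.9512*k + 7.3441)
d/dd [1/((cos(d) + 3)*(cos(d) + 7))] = 2*(cos(d) + 5)*sin(d)/((cos(d) + 3)^2*(cos(d) + 7)^2)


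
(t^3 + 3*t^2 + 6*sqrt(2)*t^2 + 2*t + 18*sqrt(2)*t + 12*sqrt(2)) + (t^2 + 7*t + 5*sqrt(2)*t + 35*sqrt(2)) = t^3 + 4*t^2 + 6*sqrt(2)*t^2 + 9*t + 23*sqrt(2)*t + 47*sqrt(2)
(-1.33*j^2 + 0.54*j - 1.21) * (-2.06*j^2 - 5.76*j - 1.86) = 2.7398*j^4 + 6.5484*j^3 + 1.856*j^2 + 5.9652*j + 2.2506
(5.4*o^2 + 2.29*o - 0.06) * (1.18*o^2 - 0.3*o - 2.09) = 6.372*o^4 + 1.0822*o^3 - 12.0438*o^2 - 4.7681*o + 0.1254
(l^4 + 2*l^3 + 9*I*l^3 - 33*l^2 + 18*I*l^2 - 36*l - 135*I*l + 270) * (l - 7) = l^5 - 5*l^4 + 9*I*l^4 - 47*l^3 - 45*I*l^3 + 195*l^2 - 261*I*l^2 + 522*l + 945*I*l - 1890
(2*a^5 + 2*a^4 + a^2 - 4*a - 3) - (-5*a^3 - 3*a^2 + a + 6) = 2*a^5 + 2*a^4 + 5*a^3 + 4*a^2 - 5*a - 9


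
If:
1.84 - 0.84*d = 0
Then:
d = 2.19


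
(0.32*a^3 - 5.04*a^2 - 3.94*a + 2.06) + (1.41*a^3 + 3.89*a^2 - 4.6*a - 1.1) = 1.73*a^3 - 1.15*a^2 - 8.54*a + 0.96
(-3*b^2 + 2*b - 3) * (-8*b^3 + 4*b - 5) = 24*b^5 - 16*b^4 + 12*b^3 + 23*b^2 - 22*b + 15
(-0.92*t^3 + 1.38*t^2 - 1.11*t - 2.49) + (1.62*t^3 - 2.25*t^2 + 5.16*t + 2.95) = 0.7*t^3 - 0.87*t^2 + 4.05*t + 0.46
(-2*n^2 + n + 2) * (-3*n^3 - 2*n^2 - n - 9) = 6*n^5 + n^4 - 6*n^3 + 13*n^2 - 11*n - 18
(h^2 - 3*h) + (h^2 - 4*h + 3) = 2*h^2 - 7*h + 3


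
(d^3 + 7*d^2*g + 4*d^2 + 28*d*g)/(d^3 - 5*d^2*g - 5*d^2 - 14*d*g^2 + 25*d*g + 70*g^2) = d*(d^2 + 7*d*g + 4*d + 28*g)/(d^3 - 5*d^2*g - 5*d^2 - 14*d*g^2 + 25*d*g + 70*g^2)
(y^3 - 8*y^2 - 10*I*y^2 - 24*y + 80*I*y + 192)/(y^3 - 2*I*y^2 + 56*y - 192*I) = (y - 8)/(y + 8*I)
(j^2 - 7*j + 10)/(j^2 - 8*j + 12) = (j - 5)/(j - 6)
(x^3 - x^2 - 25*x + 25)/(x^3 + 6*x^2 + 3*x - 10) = (x - 5)/(x + 2)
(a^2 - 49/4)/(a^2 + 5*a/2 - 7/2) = (a - 7/2)/(a - 1)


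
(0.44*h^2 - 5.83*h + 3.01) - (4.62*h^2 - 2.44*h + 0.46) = -4.18*h^2 - 3.39*h + 2.55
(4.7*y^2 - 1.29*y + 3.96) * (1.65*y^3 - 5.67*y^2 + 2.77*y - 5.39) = 7.755*y^5 - 28.7775*y^4 + 26.8673*y^3 - 51.3595*y^2 + 17.9223*y - 21.3444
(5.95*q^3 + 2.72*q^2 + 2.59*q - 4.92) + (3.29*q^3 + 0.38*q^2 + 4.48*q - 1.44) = 9.24*q^3 + 3.1*q^2 + 7.07*q - 6.36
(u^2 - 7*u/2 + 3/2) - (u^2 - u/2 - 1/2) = 2 - 3*u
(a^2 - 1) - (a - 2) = a^2 - a + 1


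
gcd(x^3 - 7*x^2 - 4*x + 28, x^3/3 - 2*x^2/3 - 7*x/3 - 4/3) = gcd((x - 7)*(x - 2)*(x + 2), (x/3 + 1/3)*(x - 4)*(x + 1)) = 1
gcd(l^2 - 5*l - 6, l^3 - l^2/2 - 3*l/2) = l + 1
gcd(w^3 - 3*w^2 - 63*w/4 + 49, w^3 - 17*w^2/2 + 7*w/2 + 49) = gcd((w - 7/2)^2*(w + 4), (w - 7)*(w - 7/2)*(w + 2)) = w - 7/2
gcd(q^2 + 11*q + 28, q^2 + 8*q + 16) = q + 4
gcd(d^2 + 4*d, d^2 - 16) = d + 4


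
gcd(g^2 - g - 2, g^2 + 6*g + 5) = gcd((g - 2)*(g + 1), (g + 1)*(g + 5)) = g + 1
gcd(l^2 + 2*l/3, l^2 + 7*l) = l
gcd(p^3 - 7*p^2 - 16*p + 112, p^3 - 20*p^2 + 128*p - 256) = p - 4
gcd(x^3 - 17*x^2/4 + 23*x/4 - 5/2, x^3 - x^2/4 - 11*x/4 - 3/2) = x - 2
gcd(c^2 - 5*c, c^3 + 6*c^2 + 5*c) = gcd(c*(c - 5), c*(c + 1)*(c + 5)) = c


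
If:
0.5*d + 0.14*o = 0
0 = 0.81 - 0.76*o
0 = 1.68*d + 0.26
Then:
No Solution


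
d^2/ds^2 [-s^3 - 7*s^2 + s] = -6*s - 14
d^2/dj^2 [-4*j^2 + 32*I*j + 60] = -8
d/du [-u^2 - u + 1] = -2*u - 1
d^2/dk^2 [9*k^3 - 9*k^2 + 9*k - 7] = 54*k - 18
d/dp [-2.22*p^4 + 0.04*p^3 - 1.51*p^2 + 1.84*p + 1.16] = -8.88*p^3 + 0.12*p^2 - 3.02*p + 1.84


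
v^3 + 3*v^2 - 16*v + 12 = (v - 2)*(v - 1)*(v + 6)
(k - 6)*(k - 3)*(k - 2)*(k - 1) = k^4 - 12*k^3 + 47*k^2 - 72*k + 36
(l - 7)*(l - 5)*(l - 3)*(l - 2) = l^4 - 17*l^3 + 101*l^2 - 247*l + 210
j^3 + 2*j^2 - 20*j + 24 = (j - 2)^2*(j + 6)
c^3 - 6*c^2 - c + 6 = (c - 6)*(c - 1)*(c + 1)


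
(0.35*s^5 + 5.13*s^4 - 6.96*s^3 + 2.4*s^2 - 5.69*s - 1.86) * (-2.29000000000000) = -0.8015*s^5 - 11.7477*s^4 + 15.9384*s^3 - 5.496*s^2 + 13.0301*s + 4.2594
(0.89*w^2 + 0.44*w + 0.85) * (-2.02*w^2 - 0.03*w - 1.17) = -1.7978*w^4 - 0.9155*w^3 - 2.7715*w^2 - 0.5403*w - 0.9945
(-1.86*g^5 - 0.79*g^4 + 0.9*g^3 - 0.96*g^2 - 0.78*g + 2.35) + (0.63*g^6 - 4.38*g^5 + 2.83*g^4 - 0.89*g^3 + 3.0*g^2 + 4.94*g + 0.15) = 0.63*g^6 - 6.24*g^5 + 2.04*g^4 + 0.01*g^3 + 2.04*g^2 + 4.16*g + 2.5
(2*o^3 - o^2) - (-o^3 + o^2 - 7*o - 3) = 3*o^3 - 2*o^2 + 7*o + 3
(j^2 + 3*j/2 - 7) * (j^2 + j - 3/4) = j^4 + 5*j^3/2 - 25*j^2/4 - 65*j/8 + 21/4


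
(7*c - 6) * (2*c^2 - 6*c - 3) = 14*c^3 - 54*c^2 + 15*c + 18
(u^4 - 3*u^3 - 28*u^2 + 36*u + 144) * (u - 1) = u^5 - 4*u^4 - 25*u^3 + 64*u^2 + 108*u - 144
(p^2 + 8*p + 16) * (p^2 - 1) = p^4 + 8*p^3 + 15*p^2 - 8*p - 16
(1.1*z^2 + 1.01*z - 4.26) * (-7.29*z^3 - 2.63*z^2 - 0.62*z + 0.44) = -8.019*z^5 - 10.2559*z^4 + 27.7171*z^3 + 11.0616*z^2 + 3.0856*z - 1.8744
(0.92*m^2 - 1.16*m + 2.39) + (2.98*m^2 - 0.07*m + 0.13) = 3.9*m^2 - 1.23*m + 2.52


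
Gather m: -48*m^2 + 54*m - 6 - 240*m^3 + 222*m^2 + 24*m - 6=-240*m^3 + 174*m^2 + 78*m - 12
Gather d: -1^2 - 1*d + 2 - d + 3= 4 - 2*d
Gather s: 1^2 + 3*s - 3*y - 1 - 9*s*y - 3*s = -9*s*y - 3*y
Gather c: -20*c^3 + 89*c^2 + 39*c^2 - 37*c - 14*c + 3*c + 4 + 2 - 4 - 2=-20*c^3 + 128*c^2 - 48*c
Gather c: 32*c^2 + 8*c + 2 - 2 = 32*c^2 + 8*c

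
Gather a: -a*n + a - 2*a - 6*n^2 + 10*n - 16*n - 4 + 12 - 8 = a*(-n - 1) - 6*n^2 - 6*n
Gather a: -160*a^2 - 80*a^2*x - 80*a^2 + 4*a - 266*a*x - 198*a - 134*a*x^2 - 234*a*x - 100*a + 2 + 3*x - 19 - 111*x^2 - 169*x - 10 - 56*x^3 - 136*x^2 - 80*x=a^2*(-80*x - 240) + a*(-134*x^2 - 500*x - 294) - 56*x^3 - 247*x^2 - 246*x - 27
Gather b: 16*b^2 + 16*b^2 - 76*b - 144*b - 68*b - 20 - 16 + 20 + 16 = 32*b^2 - 288*b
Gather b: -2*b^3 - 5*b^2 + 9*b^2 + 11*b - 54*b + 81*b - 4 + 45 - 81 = -2*b^3 + 4*b^2 + 38*b - 40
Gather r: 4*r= 4*r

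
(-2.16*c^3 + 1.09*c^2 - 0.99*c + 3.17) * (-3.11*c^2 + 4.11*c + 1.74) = 6.7176*c^5 - 12.2675*c^4 + 3.8004*c^3 - 12.031*c^2 + 11.3061*c + 5.5158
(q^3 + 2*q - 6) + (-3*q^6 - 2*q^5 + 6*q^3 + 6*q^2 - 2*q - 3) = -3*q^6 - 2*q^5 + 7*q^3 + 6*q^2 - 9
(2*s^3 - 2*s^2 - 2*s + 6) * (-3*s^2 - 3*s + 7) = -6*s^5 + 26*s^3 - 26*s^2 - 32*s + 42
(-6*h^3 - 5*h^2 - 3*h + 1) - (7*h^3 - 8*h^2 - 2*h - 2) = -13*h^3 + 3*h^2 - h + 3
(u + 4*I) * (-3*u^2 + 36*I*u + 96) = -3*u^3 + 24*I*u^2 - 48*u + 384*I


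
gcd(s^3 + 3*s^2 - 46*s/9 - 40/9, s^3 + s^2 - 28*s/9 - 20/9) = s^2 - s - 10/9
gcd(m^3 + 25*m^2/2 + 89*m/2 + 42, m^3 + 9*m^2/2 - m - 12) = m + 4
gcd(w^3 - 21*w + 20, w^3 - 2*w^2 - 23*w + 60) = w^2 + w - 20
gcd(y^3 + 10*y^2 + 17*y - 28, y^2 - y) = y - 1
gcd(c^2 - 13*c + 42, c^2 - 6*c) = c - 6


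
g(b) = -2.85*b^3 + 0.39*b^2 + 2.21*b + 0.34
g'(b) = -8.55*b^2 + 0.78*b + 2.21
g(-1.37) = 5.37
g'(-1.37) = -14.91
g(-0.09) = 0.15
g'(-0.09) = 2.07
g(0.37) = 1.07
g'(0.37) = 1.33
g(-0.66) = -0.13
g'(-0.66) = -2.03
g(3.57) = -116.47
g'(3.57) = -103.97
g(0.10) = 0.56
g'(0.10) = 2.20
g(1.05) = -0.21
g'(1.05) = -6.40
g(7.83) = -1326.58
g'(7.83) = -515.87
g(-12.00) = 4954.78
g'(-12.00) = -1238.35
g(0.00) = 0.34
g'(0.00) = 2.21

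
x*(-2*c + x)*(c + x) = -2*c^2*x - c*x^2 + x^3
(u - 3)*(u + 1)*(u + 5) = u^3 + 3*u^2 - 13*u - 15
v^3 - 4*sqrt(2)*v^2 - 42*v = v*(v - 7*sqrt(2))*(v + 3*sqrt(2))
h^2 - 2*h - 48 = (h - 8)*(h + 6)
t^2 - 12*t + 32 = (t - 8)*(t - 4)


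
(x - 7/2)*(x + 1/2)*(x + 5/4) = x^3 - 7*x^2/4 - 11*x/2 - 35/16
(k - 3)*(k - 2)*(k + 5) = k^3 - 19*k + 30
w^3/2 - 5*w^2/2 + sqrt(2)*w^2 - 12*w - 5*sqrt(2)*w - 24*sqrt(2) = (w/2 + sqrt(2))*(w - 8)*(w + 3)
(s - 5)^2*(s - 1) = s^3 - 11*s^2 + 35*s - 25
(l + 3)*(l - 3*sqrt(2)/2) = l^2 - 3*sqrt(2)*l/2 + 3*l - 9*sqrt(2)/2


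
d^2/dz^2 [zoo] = 0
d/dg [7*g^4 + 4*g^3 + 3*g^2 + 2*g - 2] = 28*g^3 + 12*g^2 + 6*g + 2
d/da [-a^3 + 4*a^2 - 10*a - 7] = -3*a^2 + 8*a - 10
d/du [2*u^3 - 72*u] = 6*u^2 - 72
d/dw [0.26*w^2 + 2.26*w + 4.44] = 0.52*w + 2.26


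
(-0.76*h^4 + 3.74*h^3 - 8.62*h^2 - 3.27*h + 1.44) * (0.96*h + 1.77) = -0.7296*h^5 + 2.2452*h^4 - 1.6554*h^3 - 18.3966*h^2 - 4.4055*h + 2.5488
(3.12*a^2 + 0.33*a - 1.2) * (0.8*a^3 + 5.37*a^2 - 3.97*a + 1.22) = 2.496*a^5 + 17.0184*a^4 - 11.5743*a^3 - 3.9477*a^2 + 5.1666*a - 1.464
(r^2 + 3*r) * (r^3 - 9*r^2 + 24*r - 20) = r^5 - 6*r^4 - 3*r^3 + 52*r^2 - 60*r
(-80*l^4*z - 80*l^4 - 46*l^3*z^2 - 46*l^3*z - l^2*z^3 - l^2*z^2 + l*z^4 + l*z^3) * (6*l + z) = -480*l^5*z - 480*l^5 - 356*l^4*z^2 - 356*l^4*z - 52*l^3*z^3 - 52*l^3*z^2 + 5*l^2*z^4 + 5*l^2*z^3 + l*z^5 + l*z^4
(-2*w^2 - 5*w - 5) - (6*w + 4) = -2*w^2 - 11*w - 9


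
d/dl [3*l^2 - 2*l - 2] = 6*l - 2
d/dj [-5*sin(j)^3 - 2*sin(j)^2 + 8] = -(15*sin(j) + 4)*sin(j)*cos(j)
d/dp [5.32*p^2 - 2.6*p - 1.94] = 10.64*p - 2.6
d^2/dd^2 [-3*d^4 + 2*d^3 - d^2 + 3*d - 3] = -36*d^2 + 12*d - 2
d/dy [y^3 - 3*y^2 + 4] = 3*y*(y - 2)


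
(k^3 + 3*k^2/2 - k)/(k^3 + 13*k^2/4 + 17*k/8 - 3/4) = 4*k*(2*k - 1)/(8*k^2 + 10*k - 3)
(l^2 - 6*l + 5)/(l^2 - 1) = (l - 5)/(l + 1)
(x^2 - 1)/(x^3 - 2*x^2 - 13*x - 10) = (x - 1)/(x^2 - 3*x - 10)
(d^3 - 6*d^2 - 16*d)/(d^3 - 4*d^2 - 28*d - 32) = d/(d + 2)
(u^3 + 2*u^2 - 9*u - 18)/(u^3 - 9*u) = (u + 2)/u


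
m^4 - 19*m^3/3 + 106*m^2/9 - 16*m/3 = m*(m - 3)*(m - 8/3)*(m - 2/3)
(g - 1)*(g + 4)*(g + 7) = g^3 + 10*g^2 + 17*g - 28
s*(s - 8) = s^2 - 8*s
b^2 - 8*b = b*(b - 8)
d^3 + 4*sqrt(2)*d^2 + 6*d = d*(d + sqrt(2))*(d + 3*sqrt(2))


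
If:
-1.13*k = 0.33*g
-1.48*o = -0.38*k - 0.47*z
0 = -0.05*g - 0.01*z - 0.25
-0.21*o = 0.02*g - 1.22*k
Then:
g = 61.54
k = -17.97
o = -110.27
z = -332.71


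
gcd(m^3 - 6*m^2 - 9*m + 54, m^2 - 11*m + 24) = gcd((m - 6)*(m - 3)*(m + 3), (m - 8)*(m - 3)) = m - 3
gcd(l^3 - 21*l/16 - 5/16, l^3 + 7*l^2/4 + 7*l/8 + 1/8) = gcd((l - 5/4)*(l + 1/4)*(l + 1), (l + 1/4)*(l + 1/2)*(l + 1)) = l^2 + 5*l/4 + 1/4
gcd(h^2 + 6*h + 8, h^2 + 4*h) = h + 4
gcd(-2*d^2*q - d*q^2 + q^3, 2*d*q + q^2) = q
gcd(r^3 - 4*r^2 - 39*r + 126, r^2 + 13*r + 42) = r + 6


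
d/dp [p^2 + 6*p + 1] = 2*p + 6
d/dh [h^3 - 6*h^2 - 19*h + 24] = 3*h^2 - 12*h - 19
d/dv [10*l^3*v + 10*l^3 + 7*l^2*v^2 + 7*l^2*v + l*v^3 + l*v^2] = l*(10*l^2 + 14*l*v + 7*l + 3*v^2 + 2*v)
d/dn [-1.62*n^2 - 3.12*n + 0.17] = -3.24*n - 3.12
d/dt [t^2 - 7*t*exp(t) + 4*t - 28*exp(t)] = -7*t*exp(t) + 2*t - 35*exp(t) + 4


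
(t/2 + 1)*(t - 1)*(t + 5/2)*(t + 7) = t^4/2 + 21*t^3/4 + 25*t^2/2 - 3*t/4 - 35/2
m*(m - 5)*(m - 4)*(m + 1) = m^4 - 8*m^3 + 11*m^2 + 20*m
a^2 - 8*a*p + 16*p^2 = (a - 4*p)^2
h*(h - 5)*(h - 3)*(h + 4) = h^4 - 4*h^3 - 17*h^2 + 60*h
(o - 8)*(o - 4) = o^2 - 12*o + 32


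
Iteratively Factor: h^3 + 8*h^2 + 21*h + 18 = (h + 3)*(h^2 + 5*h + 6) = (h + 3)^2*(h + 2)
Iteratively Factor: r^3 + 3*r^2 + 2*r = (r + 2)*(r^2 + r) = (r + 1)*(r + 2)*(r)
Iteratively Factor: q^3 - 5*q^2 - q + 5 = (q + 1)*(q^2 - 6*q + 5) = (q - 5)*(q + 1)*(q - 1)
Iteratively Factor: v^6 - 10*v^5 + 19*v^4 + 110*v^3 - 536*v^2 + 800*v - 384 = (v - 2)*(v^5 - 8*v^4 + 3*v^3 + 116*v^2 - 304*v + 192) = (v - 4)*(v - 2)*(v^4 - 4*v^3 - 13*v^2 + 64*v - 48) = (v - 4)^2*(v - 2)*(v^3 - 13*v + 12) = (v - 4)^2*(v - 2)*(v - 1)*(v^2 + v - 12) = (v - 4)^2*(v - 3)*(v - 2)*(v - 1)*(v + 4)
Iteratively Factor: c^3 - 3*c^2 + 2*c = (c - 1)*(c^2 - 2*c) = (c - 2)*(c - 1)*(c)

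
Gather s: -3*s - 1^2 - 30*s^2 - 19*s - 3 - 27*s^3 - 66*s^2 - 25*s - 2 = -27*s^3 - 96*s^2 - 47*s - 6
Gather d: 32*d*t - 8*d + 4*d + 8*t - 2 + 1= d*(32*t - 4) + 8*t - 1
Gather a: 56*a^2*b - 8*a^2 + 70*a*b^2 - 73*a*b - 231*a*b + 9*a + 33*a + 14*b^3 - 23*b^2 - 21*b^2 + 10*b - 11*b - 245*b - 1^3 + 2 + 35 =a^2*(56*b - 8) + a*(70*b^2 - 304*b + 42) + 14*b^3 - 44*b^2 - 246*b + 36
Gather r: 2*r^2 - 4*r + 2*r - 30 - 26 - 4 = 2*r^2 - 2*r - 60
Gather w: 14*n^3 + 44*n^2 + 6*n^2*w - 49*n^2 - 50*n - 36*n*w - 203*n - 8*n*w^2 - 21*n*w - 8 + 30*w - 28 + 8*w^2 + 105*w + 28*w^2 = 14*n^3 - 5*n^2 - 253*n + w^2*(36 - 8*n) + w*(6*n^2 - 57*n + 135) - 36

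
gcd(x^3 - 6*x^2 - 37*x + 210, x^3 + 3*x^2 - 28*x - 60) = x^2 + x - 30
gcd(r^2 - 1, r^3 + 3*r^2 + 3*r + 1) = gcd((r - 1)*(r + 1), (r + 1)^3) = r + 1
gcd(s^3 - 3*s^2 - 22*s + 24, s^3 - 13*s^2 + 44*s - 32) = s - 1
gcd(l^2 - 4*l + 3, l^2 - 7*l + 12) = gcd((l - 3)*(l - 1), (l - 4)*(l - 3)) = l - 3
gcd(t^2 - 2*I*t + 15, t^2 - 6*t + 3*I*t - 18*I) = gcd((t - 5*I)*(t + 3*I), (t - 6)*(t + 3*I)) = t + 3*I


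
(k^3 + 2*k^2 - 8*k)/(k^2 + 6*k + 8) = k*(k - 2)/(k + 2)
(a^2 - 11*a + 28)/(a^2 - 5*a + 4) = (a - 7)/(a - 1)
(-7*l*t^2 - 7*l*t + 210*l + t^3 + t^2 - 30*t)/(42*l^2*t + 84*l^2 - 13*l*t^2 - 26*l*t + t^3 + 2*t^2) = (t^2 + t - 30)/(-6*l*t - 12*l + t^2 + 2*t)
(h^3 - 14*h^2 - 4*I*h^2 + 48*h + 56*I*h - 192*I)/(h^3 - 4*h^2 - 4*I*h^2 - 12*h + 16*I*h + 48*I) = (h - 8)/(h + 2)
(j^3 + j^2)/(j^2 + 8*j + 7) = j^2/(j + 7)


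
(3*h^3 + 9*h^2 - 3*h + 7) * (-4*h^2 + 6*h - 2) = -12*h^5 - 18*h^4 + 60*h^3 - 64*h^2 + 48*h - 14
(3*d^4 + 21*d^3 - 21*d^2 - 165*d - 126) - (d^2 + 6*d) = 3*d^4 + 21*d^3 - 22*d^2 - 171*d - 126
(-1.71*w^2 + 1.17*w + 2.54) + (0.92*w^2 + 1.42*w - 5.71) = -0.79*w^2 + 2.59*w - 3.17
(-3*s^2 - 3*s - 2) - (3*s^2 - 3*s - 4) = 2 - 6*s^2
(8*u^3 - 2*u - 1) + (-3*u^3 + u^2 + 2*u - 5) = 5*u^3 + u^2 - 6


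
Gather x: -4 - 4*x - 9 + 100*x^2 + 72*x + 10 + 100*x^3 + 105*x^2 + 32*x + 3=100*x^3 + 205*x^2 + 100*x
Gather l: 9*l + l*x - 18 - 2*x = l*(x + 9) - 2*x - 18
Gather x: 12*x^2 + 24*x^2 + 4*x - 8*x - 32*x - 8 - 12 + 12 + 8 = 36*x^2 - 36*x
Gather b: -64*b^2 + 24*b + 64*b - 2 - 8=-64*b^2 + 88*b - 10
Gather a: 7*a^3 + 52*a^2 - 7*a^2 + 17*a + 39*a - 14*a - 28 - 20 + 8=7*a^3 + 45*a^2 + 42*a - 40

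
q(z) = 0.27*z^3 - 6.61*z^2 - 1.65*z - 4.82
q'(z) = 0.81*z^2 - 13.22*z - 1.65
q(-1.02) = -10.30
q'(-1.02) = 12.68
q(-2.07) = -32.12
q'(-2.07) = 29.19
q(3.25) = -70.73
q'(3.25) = -36.06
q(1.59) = -23.07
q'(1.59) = -20.62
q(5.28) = -158.06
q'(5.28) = -48.87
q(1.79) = -27.40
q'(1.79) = -22.72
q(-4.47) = -153.63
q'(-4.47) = 73.63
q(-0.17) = -4.73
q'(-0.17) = 0.62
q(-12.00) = -1403.42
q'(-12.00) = 273.63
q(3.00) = -61.97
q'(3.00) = -34.02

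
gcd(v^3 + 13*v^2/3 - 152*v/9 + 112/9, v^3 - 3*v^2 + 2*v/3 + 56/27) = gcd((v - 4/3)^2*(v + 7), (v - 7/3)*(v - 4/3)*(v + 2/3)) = v - 4/3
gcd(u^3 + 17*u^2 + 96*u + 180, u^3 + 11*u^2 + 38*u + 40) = u + 5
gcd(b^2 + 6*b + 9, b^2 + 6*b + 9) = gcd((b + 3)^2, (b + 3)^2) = b^2 + 6*b + 9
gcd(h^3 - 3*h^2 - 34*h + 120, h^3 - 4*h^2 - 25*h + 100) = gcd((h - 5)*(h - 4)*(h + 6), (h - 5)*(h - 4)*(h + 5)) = h^2 - 9*h + 20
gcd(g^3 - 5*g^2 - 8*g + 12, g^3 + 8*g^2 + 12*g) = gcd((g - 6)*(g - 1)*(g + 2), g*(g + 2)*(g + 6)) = g + 2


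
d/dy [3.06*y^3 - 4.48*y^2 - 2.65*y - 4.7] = 9.18*y^2 - 8.96*y - 2.65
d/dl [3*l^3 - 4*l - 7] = 9*l^2 - 4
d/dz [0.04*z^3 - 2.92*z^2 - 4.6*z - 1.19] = 0.12*z^2 - 5.84*z - 4.6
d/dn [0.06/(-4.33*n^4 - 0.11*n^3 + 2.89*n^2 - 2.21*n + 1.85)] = (1.0392*n^3 + 0.0198*n^2 - 0.3468*n + 0.1326)/(4.33*n^4 + 0.11*n^3 - 2.89*n^2 + 2.21*n - 1.85)^2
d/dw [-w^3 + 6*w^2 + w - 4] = -3*w^2 + 12*w + 1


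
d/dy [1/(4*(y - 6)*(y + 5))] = (1 - 2*y)/(4*(y^4 - 2*y^3 - 59*y^2 + 60*y + 900))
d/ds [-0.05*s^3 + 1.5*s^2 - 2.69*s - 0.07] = -0.15*s^2 + 3.0*s - 2.69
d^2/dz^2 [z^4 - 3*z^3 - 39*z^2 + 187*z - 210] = 12*z^2 - 18*z - 78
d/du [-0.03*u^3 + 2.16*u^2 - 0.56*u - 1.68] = -0.09*u^2 + 4.32*u - 0.56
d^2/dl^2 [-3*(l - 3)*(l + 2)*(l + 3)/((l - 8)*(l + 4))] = 6*(-47*l^3 - 522*l^2 - 2424*l - 2336)/(l^6 - 12*l^5 - 48*l^4 + 704*l^3 + 1536*l^2 - 12288*l - 32768)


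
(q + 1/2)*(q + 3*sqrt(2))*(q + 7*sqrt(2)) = q^3 + q^2/2 + 10*sqrt(2)*q^2 + 5*sqrt(2)*q + 42*q + 21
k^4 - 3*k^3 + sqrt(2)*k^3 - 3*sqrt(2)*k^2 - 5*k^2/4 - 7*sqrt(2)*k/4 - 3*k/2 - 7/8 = (k - 7/2)*(k + 1/2)*(k + sqrt(2)/2)^2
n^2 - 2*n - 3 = (n - 3)*(n + 1)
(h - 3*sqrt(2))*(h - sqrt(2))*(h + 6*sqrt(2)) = h^3 + 2*sqrt(2)*h^2 - 42*h + 36*sqrt(2)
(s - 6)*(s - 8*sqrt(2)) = s^2 - 8*sqrt(2)*s - 6*s + 48*sqrt(2)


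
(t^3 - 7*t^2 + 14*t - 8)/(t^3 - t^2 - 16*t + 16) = (t - 2)/(t + 4)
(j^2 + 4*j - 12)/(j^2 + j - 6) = (j + 6)/(j + 3)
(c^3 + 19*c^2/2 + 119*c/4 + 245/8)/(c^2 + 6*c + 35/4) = c + 7/2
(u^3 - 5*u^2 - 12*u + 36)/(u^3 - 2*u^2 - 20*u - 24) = (u^2 + u - 6)/(u^2 + 4*u + 4)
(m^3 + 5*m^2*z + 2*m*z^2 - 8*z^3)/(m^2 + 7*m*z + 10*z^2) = (m^2 + 3*m*z - 4*z^2)/(m + 5*z)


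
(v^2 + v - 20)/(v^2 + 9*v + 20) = (v - 4)/(v + 4)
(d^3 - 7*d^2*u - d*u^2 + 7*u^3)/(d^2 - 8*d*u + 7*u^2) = d + u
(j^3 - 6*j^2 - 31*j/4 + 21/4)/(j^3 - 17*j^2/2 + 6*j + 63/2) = (j - 1/2)/(j - 3)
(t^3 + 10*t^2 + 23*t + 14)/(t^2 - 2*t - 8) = (t^2 + 8*t + 7)/(t - 4)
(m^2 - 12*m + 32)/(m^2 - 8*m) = (m - 4)/m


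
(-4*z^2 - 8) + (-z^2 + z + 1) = -5*z^2 + z - 7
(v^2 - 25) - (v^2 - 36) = 11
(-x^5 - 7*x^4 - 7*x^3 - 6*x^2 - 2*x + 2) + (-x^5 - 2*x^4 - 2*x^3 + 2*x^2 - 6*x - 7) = -2*x^5 - 9*x^4 - 9*x^3 - 4*x^2 - 8*x - 5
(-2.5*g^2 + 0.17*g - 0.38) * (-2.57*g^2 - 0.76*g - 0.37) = 6.425*g^4 + 1.4631*g^3 + 1.7724*g^2 + 0.2259*g + 0.1406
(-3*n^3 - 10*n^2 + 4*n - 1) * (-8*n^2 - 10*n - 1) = 24*n^5 + 110*n^4 + 71*n^3 - 22*n^2 + 6*n + 1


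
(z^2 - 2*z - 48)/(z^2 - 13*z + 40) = (z + 6)/(z - 5)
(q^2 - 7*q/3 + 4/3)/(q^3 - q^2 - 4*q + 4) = (q - 4/3)/(q^2 - 4)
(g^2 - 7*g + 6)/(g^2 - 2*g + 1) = (g - 6)/(g - 1)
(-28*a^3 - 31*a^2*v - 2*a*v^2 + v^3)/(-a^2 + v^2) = (-28*a^2 - 3*a*v + v^2)/(-a + v)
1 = 1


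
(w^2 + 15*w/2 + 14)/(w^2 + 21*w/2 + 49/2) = (w + 4)/(w + 7)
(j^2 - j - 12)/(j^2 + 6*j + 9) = (j - 4)/(j + 3)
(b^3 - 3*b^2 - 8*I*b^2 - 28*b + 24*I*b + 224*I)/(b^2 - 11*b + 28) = (b^2 + b*(4 - 8*I) - 32*I)/(b - 4)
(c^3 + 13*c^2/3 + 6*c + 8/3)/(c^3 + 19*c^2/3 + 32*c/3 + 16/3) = (c + 2)/(c + 4)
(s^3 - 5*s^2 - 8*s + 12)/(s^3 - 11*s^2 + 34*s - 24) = (s + 2)/(s - 4)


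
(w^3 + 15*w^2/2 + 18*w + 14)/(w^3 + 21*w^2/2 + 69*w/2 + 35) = (w + 2)/(w + 5)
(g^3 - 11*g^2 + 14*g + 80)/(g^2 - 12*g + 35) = (g^2 - 6*g - 16)/(g - 7)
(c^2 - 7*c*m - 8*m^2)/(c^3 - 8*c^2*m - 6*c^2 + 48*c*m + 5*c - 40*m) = (c + m)/(c^2 - 6*c + 5)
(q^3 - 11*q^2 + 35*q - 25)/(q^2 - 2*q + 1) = (q^2 - 10*q + 25)/(q - 1)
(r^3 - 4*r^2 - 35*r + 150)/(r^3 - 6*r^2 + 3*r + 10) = (r^2 + r - 30)/(r^2 - r - 2)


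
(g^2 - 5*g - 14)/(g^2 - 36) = (g^2 - 5*g - 14)/(g^2 - 36)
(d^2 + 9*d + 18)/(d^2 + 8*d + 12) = (d + 3)/(d + 2)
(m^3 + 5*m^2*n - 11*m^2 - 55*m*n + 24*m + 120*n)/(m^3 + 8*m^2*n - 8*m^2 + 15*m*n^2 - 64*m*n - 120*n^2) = (m - 3)/(m + 3*n)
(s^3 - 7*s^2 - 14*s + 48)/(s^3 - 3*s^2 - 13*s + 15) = (s^2 - 10*s + 16)/(s^2 - 6*s + 5)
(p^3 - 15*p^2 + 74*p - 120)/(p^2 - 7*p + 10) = (p^2 - 10*p + 24)/(p - 2)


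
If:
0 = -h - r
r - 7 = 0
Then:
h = -7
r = 7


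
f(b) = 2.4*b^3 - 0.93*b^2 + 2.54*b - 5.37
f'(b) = 7.2*b^2 - 1.86*b + 2.54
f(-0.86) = -9.77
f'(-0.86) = 9.46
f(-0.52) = -7.28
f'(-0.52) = 5.45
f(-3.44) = -122.81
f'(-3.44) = 94.14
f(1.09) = -0.60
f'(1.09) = 9.07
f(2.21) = 21.61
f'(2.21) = 33.59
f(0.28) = -4.68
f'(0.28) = 2.58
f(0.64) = -3.50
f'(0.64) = 4.30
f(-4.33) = -228.64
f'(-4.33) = 145.59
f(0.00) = -5.37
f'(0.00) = 2.54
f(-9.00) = -1853.16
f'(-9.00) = 602.48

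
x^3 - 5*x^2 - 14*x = x*(x - 7)*(x + 2)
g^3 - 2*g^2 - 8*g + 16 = (g - 2)*(g - 2*sqrt(2))*(g + 2*sqrt(2))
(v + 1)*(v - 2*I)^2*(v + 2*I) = v^4 + v^3 - 2*I*v^3 + 4*v^2 - 2*I*v^2 + 4*v - 8*I*v - 8*I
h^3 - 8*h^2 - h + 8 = (h - 8)*(h - 1)*(h + 1)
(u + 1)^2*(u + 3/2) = u^3 + 7*u^2/2 + 4*u + 3/2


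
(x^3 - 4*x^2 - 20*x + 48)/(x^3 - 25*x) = (x^3 - 4*x^2 - 20*x + 48)/(x*(x^2 - 25))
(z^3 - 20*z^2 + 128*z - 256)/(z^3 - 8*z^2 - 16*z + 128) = (z - 8)/(z + 4)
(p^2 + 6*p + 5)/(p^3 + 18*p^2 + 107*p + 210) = (p + 1)/(p^2 + 13*p + 42)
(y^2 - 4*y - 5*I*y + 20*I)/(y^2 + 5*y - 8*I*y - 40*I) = (y^2 - y*(4 + 5*I) + 20*I)/(y^2 + y*(5 - 8*I) - 40*I)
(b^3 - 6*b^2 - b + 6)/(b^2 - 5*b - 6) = b - 1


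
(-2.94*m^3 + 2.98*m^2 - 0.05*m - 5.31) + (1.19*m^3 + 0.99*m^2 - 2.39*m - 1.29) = -1.75*m^3 + 3.97*m^2 - 2.44*m - 6.6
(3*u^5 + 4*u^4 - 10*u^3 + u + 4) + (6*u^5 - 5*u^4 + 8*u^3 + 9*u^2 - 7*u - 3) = 9*u^5 - u^4 - 2*u^3 + 9*u^2 - 6*u + 1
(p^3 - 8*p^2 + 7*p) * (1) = p^3 - 8*p^2 + 7*p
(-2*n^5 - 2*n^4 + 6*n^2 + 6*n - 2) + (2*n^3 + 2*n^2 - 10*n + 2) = -2*n^5 - 2*n^4 + 2*n^3 + 8*n^2 - 4*n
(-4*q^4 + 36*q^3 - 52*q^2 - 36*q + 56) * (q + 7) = -4*q^5 + 8*q^4 + 200*q^3 - 400*q^2 - 196*q + 392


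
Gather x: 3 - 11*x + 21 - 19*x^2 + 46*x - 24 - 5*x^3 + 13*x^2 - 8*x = -5*x^3 - 6*x^2 + 27*x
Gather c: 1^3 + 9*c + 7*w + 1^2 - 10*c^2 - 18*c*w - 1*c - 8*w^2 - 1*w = -10*c^2 + c*(8 - 18*w) - 8*w^2 + 6*w + 2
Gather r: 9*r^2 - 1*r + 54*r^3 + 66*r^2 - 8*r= 54*r^3 + 75*r^2 - 9*r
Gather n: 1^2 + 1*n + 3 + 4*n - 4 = 5*n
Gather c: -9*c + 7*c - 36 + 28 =-2*c - 8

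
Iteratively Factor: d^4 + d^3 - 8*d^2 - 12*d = (d + 2)*(d^3 - d^2 - 6*d) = (d - 3)*(d + 2)*(d^2 + 2*d) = d*(d - 3)*(d + 2)*(d + 2)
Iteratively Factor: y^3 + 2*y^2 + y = (y + 1)*(y^2 + y) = y*(y + 1)*(y + 1)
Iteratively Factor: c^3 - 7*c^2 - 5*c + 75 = (c + 3)*(c^2 - 10*c + 25) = (c - 5)*(c + 3)*(c - 5)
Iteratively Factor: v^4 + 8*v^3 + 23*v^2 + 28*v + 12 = (v + 2)*(v^3 + 6*v^2 + 11*v + 6) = (v + 2)*(v + 3)*(v^2 + 3*v + 2) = (v + 2)^2*(v + 3)*(v + 1)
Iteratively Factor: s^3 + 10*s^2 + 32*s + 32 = (s + 4)*(s^2 + 6*s + 8) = (s + 4)^2*(s + 2)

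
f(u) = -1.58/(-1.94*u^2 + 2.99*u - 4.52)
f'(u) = -1.58*(3.88*u - 2.99)/(-1.94*u^2 + 2.99*u - 4.52)^2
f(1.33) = 0.40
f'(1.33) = -0.22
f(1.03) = 0.45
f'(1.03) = -0.13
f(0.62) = 0.46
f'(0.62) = 0.08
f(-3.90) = 0.03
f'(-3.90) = 0.01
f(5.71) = 0.03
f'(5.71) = -0.01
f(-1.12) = 0.15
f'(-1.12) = 0.11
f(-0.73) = 0.20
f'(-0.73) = 0.15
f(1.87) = 0.28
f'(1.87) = -0.21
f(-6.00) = 0.02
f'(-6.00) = 0.00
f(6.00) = 0.03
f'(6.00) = -0.01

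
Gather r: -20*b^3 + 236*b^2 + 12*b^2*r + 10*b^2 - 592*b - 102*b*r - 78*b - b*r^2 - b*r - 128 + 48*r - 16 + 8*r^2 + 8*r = -20*b^3 + 246*b^2 - 670*b + r^2*(8 - b) + r*(12*b^2 - 103*b + 56) - 144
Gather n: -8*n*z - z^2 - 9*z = -8*n*z - z^2 - 9*z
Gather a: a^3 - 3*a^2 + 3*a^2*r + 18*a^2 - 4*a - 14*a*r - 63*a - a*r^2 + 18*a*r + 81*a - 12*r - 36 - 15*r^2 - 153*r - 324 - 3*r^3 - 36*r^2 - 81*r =a^3 + a^2*(3*r + 15) + a*(-r^2 + 4*r + 14) - 3*r^3 - 51*r^2 - 246*r - 360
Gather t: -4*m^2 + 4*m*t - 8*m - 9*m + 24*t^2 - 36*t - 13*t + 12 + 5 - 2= -4*m^2 - 17*m + 24*t^2 + t*(4*m - 49) + 15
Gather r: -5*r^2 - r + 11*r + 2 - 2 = -5*r^2 + 10*r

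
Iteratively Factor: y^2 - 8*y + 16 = (y - 4)*(y - 4)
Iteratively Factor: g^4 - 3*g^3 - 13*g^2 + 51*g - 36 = (g - 3)*(g^3 - 13*g + 12) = (g - 3)^2*(g^2 + 3*g - 4) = (g - 3)^2*(g + 4)*(g - 1)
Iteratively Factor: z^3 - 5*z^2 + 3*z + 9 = (z - 3)*(z^2 - 2*z - 3) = (z - 3)^2*(z + 1)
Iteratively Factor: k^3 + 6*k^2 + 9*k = (k)*(k^2 + 6*k + 9) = k*(k + 3)*(k + 3)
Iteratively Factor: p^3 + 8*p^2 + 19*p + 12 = (p + 3)*(p^2 + 5*p + 4) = (p + 3)*(p + 4)*(p + 1)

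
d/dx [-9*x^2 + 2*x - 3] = 2 - 18*x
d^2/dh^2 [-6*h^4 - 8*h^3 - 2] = 24*h*(-3*h - 2)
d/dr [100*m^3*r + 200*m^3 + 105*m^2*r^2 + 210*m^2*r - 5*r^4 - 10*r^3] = 100*m^3 + 210*m^2*r + 210*m^2 - 20*r^3 - 30*r^2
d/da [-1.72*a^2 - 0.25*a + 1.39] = -3.44*a - 0.25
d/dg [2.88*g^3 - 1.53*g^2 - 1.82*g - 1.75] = 8.64*g^2 - 3.06*g - 1.82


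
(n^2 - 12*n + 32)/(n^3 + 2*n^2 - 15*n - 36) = (n - 8)/(n^2 + 6*n + 9)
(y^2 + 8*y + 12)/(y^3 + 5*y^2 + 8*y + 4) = (y + 6)/(y^2 + 3*y + 2)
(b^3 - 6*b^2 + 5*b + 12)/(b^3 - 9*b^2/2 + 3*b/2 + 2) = 2*(b^2 - 2*b - 3)/(2*b^2 - b - 1)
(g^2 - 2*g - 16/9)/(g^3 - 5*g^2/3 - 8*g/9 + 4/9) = (3*g - 8)/(3*g^2 - 7*g + 2)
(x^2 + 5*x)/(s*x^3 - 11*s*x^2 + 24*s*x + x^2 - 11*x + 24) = x*(x + 5)/(s*x^3 - 11*s*x^2 + 24*s*x + x^2 - 11*x + 24)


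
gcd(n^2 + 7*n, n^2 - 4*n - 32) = 1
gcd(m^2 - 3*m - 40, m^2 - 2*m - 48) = m - 8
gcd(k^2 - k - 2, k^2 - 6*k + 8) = k - 2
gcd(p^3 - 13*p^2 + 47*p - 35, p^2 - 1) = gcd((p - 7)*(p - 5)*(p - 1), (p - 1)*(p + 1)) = p - 1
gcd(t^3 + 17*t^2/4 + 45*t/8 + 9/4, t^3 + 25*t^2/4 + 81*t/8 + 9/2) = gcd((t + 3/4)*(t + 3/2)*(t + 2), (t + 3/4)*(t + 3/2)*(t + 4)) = t^2 + 9*t/4 + 9/8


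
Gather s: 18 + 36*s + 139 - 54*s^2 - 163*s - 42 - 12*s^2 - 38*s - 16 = -66*s^2 - 165*s + 99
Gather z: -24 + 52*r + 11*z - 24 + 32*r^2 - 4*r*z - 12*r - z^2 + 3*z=32*r^2 + 40*r - z^2 + z*(14 - 4*r) - 48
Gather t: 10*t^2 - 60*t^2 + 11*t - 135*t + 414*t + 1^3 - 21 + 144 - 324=-50*t^2 + 290*t - 200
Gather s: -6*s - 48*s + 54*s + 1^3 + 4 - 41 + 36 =0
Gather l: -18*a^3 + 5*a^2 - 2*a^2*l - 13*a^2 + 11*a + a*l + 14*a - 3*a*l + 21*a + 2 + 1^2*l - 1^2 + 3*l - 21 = -18*a^3 - 8*a^2 + 46*a + l*(-2*a^2 - 2*a + 4) - 20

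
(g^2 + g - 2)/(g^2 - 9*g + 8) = (g + 2)/(g - 8)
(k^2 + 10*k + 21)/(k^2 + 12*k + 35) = (k + 3)/(k + 5)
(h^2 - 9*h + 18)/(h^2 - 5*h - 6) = (h - 3)/(h + 1)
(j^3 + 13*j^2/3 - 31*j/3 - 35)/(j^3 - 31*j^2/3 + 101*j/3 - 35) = (3*j^2 + 22*j + 35)/(3*j^2 - 22*j + 35)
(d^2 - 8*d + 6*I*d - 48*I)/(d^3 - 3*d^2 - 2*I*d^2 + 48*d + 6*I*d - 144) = (d - 8)/(d^2 - d*(3 + 8*I) + 24*I)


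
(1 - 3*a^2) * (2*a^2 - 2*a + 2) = -6*a^4 + 6*a^3 - 4*a^2 - 2*a + 2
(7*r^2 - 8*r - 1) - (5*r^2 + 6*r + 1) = 2*r^2 - 14*r - 2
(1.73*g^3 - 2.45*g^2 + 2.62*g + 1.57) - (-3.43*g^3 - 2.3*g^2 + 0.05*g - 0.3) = 5.16*g^3 - 0.15*g^2 + 2.57*g + 1.87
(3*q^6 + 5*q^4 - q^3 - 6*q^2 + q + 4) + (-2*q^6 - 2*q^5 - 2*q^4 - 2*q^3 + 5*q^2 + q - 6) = q^6 - 2*q^5 + 3*q^4 - 3*q^3 - q^2 + 2*q - 2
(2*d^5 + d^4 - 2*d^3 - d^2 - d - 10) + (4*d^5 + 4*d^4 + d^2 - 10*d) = 6*d^5 + 5*d^4 - 2*d^3 - 11*d - 10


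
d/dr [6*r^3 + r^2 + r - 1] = 18*r^2 + 2*r + 1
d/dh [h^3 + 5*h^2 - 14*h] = 3*h^2 + 10*h - 14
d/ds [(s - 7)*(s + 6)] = 2*s - 1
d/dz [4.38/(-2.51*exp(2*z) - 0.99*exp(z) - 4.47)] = (21.9876*exp(z) + 4.3362)*exp(z)/(2.51*exp(2*z) + 0.99*exp(z) + 4.47)^2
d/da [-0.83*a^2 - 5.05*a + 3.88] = -1.66*a - 5.05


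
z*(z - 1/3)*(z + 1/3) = z^3 - z/9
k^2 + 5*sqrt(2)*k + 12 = (k + 2*sqrt(2))*(k + 3*sqrt(2))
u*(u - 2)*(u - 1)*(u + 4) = u^4 + u^3 - 10*u^2 + 8*u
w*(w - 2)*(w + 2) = w^3 - 4*w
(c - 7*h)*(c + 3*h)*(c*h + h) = c^3*h - 4*c^2*h^2 + c^2*h - 21*c*h^3 - 4*c*h^2 - 21*h^3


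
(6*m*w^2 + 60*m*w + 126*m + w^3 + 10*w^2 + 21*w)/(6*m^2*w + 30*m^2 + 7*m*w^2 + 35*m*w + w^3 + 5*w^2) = (w^2 + 10*w + 21)/(m*w + 5*m + w^2 + 5*w)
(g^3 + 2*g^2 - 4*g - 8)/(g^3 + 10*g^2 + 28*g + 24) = (g - 2)/(g + 6)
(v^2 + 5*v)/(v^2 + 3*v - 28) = v*(v + 5)/(v^2 + 3*v - 28)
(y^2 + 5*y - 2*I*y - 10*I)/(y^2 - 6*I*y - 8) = (y + 5)/(y - 4*I)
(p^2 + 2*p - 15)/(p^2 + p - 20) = (p - 3)/(p - 4)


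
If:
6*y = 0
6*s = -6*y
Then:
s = 0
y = 0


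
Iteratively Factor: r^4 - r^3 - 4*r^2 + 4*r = (r - 1)*(r^3 - 4*r) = (r - 2)*(r - 1)*(r^2 + 2*r) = r*(r - 2)*(r - 1)*(r + 2)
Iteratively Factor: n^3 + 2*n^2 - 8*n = (n - 2)*(n^2 + 4*n) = n*(n - 2)*(n + 4)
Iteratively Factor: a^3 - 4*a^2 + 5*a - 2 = (a - 2)*(a^2 - 2*a + 1) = (a - 2)*(a - 1)*(a - 1)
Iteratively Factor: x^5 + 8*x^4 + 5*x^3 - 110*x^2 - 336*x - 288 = (x + 2)*(x^4 + 6*x^3 - 7*x^2 - 96*x - 144) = (x - 4)*(x + 2)*(x^3 + 10*x^2 + 33*x + 36) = (x - 4)*(x + 2)*(x + 4)*(x^2 + 6*x + 9) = (x - 4)*(x + 2)*(x + 3)*(x + 4)*(x + 3)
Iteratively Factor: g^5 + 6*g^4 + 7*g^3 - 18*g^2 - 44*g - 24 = (g + 2)*(g^4 + 4*g^3 - g^2 - 16*g - 12) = (g - 2)*(g + 2)*(g^3 + 6*g^2 + 11*g + 6) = (g - 2)*(g + 2)^2*(g^2 + 4*g + 3) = (g - 2)*(g + 2)^2*(g + 3)*(g + 1)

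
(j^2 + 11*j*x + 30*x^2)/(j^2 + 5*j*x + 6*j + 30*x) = (j + 6*x)/(j + 6)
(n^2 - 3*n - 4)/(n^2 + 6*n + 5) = (n - 4)/(n + 5)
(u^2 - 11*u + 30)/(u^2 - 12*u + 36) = (u - 5)/(u - 6)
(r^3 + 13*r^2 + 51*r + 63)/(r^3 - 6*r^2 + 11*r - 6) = (r^3 + 13*r^2 + 51*r + 63)/(r^3 - 6*r^2 + 11*r - 6)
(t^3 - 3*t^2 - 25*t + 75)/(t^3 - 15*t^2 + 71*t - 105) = (t + 5)/(t - 7)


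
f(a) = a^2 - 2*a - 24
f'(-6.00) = -14.00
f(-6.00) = 24.00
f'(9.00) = 16.00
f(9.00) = 39.00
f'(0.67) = -0.66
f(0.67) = -24.89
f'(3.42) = 4.84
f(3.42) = -19.14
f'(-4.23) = -10.46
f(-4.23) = 2.35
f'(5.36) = 8.72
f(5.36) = -5.99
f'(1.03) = 0.06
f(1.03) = -25.00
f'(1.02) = 0.04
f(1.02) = -25.00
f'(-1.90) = -5.80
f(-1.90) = -16.59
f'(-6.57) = -15.14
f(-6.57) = 32.30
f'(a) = 2*a - 2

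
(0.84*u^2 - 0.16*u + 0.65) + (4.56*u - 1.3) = 0.84*u^2 + 4.4*u - 0.65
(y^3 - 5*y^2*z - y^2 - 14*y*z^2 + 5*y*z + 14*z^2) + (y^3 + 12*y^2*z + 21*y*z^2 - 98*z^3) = 2*y^3 + 7*y^2*z - y^2 + 7*y*z^2 + 5*y*z - 98*z^3 + 14*z^2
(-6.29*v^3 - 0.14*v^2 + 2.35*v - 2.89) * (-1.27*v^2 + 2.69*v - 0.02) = 7.9883*v^5 - 16.7423*v^4 - 3.2353*v^3 + 9.9946*v^2 - 7.8211*v + 0.0578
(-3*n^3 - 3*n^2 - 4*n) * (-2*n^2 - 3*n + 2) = 6*n^5 + 15*n^4 + 11*n^3 + 6*n^2 - 8*n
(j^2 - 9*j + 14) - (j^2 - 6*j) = 14 - 3*j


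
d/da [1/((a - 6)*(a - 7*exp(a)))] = ((6 - a)*(a - 7*exp(a)) + (a - 6)^2*(7*exp(a) - 1))/((a - 6)^3*(a - 7*exp(a))^2)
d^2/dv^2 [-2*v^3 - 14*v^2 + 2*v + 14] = -12*v - 28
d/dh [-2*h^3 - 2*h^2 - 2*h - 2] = -6*h^2 - 4*h - 2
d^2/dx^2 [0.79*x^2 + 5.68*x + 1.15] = 1.58000000000000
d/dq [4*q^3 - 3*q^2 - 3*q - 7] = 12*q^2 - 6*q - 3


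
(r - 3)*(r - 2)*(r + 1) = r^3 - 4*r^2 + r + 6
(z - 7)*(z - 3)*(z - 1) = z^3 - 11*z^2 + 31*z - 21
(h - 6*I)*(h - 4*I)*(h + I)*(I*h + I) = I*h^4 + 9*h^3 + I*h^3 + 9*h^2 - 14*I*h^2 + 24*h - 14*I*h + 24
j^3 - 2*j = j*(j - sqrt(2))*(j + sqrt(2))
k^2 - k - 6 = (k - 3)*(k + 2)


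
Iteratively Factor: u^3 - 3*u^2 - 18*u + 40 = (u - 5)*(u^2 + 2*u - 8) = (u - 5)*(u - 2)*(u + 4)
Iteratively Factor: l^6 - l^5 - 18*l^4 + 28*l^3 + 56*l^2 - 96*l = (l)*(l^5 - l^4 - 18*l^3 + 28*l^2 + 56*l - 96) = l*(l - 3)*(l^4 + 2*l^3 - 12*l^2 - 8*l + 32) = l*(l - 3)*(l - 2)*(l^3 + 4*l^2 - 4*l - 16) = l*(l - 3)*(l - 2)^2*(l^2 + 6*l + 8) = l*(l - 3)*(l - 2)^2*(l + 4)*(l + 2)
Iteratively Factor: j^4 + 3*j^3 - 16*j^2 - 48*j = (j)*(j^3 + 3*j^2 - 16*j - 48) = j*(j + 3)*(j^2 - 16) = j*(j - 4)*(j + 3)*(j + 4)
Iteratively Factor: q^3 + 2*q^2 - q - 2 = (q + 2)*(q^2 - 1) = (q - 1)*(q + 2)*(q + 1)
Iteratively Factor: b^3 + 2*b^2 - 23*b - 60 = (b + 3)*(b^2 - b - 20) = (b - 5)*(b + 3)*(b + 4)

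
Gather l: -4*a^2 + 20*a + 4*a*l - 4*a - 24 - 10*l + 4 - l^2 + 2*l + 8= -4*a^2 + 16*a - l^2 + l*(4*a - 8) - 12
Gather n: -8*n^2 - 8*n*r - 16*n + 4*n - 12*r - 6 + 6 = -8*n^2 + n*(-8*r - 12) - 12*r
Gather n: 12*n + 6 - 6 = 12*n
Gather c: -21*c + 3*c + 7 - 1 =6 - 18*c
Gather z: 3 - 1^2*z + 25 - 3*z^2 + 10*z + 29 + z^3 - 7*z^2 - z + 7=z^3 - 10*z^2 + 8*z + 64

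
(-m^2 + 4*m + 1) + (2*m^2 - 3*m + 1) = m^2 + m + 2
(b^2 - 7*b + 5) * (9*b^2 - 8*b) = 9*b^4 - 71*b^3 + 101*b^2 - 40*b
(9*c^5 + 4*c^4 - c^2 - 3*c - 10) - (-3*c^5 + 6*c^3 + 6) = 12*c^5 + 4*c^4 - 6*c^3 - c^2 - 3*c - 16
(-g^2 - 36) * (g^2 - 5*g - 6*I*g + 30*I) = -g^4 + 5*g^3 + 6*I*g^3 - 36*g^2 - 30*I*g^2 + 180*g + 216*I*g - 1080*I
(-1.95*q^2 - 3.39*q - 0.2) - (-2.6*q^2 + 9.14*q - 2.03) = 0.65*q^2 - 12.53*q + 1.83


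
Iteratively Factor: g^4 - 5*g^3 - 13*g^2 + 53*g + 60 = (g + 1)*(g^3 - 6*g^2 - 7*g + 60) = (g + 1)*(g + 3)*(g^2 - 9*g + 20) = (g - 5)*(g + 1)*(g + 3)*(g - 4)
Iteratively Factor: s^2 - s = (s)*(s - 1)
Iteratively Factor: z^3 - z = (z + 1)*(z^2 - z) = (z - 1)*(z + 1)*(z)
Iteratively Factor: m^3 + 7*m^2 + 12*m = (m)*(m^2 + 7*m + 12) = m*(m + 4)*(m + 3)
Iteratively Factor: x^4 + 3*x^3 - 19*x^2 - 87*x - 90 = (x + 3)*(x^3 - 19*x - 30) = (x - 5)*(x + 3)*(x^2 + 5*x + 6) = (x - 5)*(x + 3)^2*(x + 2)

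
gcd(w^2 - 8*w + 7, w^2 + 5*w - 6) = w - 1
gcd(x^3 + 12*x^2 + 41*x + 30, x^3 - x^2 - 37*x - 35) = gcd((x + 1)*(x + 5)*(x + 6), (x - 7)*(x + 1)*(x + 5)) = x^2 + 6*x + 5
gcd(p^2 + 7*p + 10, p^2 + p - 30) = 1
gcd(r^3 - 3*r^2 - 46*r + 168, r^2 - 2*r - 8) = r - 4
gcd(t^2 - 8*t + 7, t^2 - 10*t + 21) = t - 7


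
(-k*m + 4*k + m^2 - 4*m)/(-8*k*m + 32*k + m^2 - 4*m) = (k - m)/(8*k - m)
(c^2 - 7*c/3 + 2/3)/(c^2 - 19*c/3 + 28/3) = (3*c^2 - 7*c + 2)/(3*c^2 - 19*c + 28)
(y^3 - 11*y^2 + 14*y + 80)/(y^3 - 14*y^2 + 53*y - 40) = (y + 2)/(y - 1)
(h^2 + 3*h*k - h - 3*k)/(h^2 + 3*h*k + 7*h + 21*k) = (h - 1)/(h + 7)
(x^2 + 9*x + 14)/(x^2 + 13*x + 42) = (x + 2)/(x + 6)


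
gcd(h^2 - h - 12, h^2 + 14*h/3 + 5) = h + 3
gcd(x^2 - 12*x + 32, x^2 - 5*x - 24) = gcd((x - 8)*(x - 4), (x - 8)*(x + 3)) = x - 8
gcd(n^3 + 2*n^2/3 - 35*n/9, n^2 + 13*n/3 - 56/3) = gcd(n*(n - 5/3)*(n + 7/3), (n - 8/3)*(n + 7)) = 1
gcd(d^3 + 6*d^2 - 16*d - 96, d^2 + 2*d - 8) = d + 4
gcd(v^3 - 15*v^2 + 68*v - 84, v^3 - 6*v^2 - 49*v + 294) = v^2 - 13*v + 42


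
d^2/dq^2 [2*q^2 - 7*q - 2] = 4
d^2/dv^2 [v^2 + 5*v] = 2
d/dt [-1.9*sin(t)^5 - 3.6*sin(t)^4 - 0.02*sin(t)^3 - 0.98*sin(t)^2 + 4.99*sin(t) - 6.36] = (-9.5*sin(t)^4 - 14.4*sin(t)^3 - 0.06*sin(t)^2 - 1.96*sin(t) + 4.99)*cos(t)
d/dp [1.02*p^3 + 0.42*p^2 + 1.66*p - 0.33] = 3.06*p^2 + 0.84*p + 1.66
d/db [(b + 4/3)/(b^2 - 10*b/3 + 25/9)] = 9*(-3*b - 13)/(27*b^3 - 135*b^2 + 225*b - 125)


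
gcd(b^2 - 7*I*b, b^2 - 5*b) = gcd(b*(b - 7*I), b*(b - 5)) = b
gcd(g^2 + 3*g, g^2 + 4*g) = g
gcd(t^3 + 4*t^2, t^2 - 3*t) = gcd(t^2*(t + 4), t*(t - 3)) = t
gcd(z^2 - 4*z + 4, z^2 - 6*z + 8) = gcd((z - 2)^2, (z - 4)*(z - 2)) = z - 2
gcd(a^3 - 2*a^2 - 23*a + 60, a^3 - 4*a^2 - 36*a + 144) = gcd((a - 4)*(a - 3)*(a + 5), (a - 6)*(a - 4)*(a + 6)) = a - 4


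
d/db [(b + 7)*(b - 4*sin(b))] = b - (b + 7)*(4*cos(b) - 1) - 4*sin(b)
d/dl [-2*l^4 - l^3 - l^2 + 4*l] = -8*l^3 - 3*l^2 - 2*l + 4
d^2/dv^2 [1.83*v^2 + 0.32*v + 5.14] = 3.66000000000000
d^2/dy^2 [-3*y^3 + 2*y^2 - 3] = 4 - 18*y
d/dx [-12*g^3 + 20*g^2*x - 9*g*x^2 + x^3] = 20*g^2 - 18*g*x + 3*x^2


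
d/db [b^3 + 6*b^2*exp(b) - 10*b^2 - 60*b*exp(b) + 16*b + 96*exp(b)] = 6*b^2*exp(b) + 3*b^2 - 48*b*exp(b) - 20*b + 36*exp(b) + 16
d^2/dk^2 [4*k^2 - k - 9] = 8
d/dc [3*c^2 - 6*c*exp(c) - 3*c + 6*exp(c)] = -6*c*exp(c) + 6*c - 3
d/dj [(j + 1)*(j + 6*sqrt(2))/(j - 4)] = (j^2 - 8*j - 30*sqrt(2) - 4)/(j^2 - 8*j + 16)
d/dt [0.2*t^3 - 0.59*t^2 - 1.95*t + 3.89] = 0.6*t^2 - 1.18*t - 1.95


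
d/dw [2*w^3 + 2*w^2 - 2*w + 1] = 6*w^2 + 4*w - 2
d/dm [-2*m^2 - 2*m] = -4*m - 2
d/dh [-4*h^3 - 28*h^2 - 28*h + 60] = -12*h^2 - 56*h - 28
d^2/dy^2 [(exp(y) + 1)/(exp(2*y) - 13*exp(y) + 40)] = (exp(4*y) + 17*exp(3*y) - 279*exp(2*y) + 529*exp(y) + 2120)*exp(y)/(exp(6*y) - 39*exp(5*y) + 627*exp(4*y) - 5317*exp(3*y) + 25080*exp(2*y) - 62400*exp(y) + 64000)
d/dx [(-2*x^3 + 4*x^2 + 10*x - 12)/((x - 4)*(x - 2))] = 2*(-x^4 + 12*x^3 - 41*x^2 + 44*x + 4)/(x^4 - 12*x^3 + 52*x^2 - 96*x + 64)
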